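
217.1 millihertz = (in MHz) 1 millihertz = 0.001 Hz, so 217.1 millihertz = 217.1 * 0.001 = 0.2171 Hz. 1 MHz = 1000000 Hz, so 0.2171 Hz = 0.2171 / 1000000 = 2.171e-07 MHz. Final answer: 2.171e-07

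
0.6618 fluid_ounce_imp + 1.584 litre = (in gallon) 1 fluid_ounce_imp = 2.8413063e-05 m^3, so 0.6618 fluid_ounce_imp = 0.6618 * 2.8413063e-05 = 1.8803765e-05 m^3. 1 litre = 0.001 m^3, so 1.584 litre = 1.584 * 0.001 = 0.001584 m^3. Sum: 1.8803765e-05 + 0.001584 = 0.0016028038 m^3. 1 gallon = 0.0037854118 m^3, so 0.0016028038 m^3 = 0.0016028038 / 0.0037854118 = 0.42341596 gallon ≈ 0.4234 gallon (4 s.f.). Final answer: 0.4234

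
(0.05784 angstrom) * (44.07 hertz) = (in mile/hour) 1 angstrom = 1e-10 m, so 0.05784 angstrom = 0.05784 * 1e-10 = 5.784e-12 m. 44.07 hertz = 44.07 Hz. Combine: 5.784e-12 m * 44.07 Hz = 2.5490088e-10 m/s. 1 mile/hour = 0.44704 m/s, so 2.5490088e-10 m/s = 2.5490088e-10 / 0.44704 = 5.7019703e-10 mile/hour ≈ 5.702e-10 mile/hour (4 s.f.). Final answer: 5.702e-10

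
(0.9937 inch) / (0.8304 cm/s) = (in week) 1 inch = 0.0254 m, so 0.9937 inch = 0.9937 * 0.0254 = 0.02523998 m. 1 cm/s = 0.01 m/s, so 0.8304 cm/s = 0.8304 * 0.01 = 0.008304 m/s. Combine: 0.02523998 m / 0.008304 m/s = 3.0394966 s. 1 week = 604800 s, so 3.0394966 s = 3.0394966 / 604800 = 5.0256227e-06 week ≈ 5.026e-06 week (4 s.f.). Final answer: 5.026e-06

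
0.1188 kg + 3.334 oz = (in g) 213.3. Check: 0.1188 kg is already in kg. 1 oz = 0.028349523 kg, so 3.334 oz = 3.334 * 0.028349523 = 0.09451731 kg. Sum: 0.1188 + 0.09451731 = 0.21331731 kg. 1 g = 0.001 kg, so 0.21331731 kg = 0.21331731 / 0.001 = 213.31731 g ≈ 213.3 g (4 s.f.).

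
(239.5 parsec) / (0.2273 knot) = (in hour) 1.756e+16. Check: 1 parsec = 3.0856776e+16 m, so 239.5 parsec = 239.5 * 3.0856776e+16 = 7.3901978e+18 m. 1 knot = 0.51444444 m/s, so 0.2273 knot = 0.2273 * 0.51444444 = 0.11693322 m/s. Combine: 7.3901978e+18 m / 0.11693322 m/s = 6.3200155e+19 s. 1 hour = 3600 s, so 6.3200155e+19 s = 6.3200155e+19 / 3600 = 1.7555599e+16 hour ≈ 1.756e+16 hour (4 s.f.).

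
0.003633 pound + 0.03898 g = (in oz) 0.0595. Check: 1 pound = 0.45359237 kg, so 0.003633 pound = 0.003633 * 0.45359237 = 0.0016479011 kg. 1 g = 0.001 kg, so 0.03898 g = 0.03898 * 0.001 = 3.898e-05 kg. Sum: 0.0016479011 + 3.898e-05 = 0.0016868811 kg. 1 oz = 0.028349523 kg, so 0.0016868811 kg = 0.0016868811 / 0.028349523 = 0.059502979 oz ≈ 0.0595 oz (4 s.f.).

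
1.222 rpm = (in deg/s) 1 rpm = 0.10471976 rad/s, so 1.222 rpm = 1.222 * 0.10471976 = 0.12796754 rad/s. 1 deg/s = 0.017453293 rad/s, so 0.12796754 rad/s = 0.12796754 / 0.017453293 = 7.332 deg/s. Final answer: 7.332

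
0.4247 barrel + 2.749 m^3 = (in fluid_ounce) 9.524e+04. Check: 1 barrel = 0.15898729 m^3, so 0.4247 barrel = 0.4247 * 0.15898729 = 0.067521904 m^3. 2.749 m^3 is already in m^3. Sum: 0.067521904 + 2.749 = 2.8165219 m^3. 1 fluid_ounce = 2.957353e-05 m^3, so 2.8165219 m^3 = 2.8165219 / 2.957353e-05 = 95237.936 fluid_ounce ≈ 9.524e+04 fluid_ounce (4 s.f.).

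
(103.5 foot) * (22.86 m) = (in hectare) 1 foot = 0.3048 m, so 103.5 foot = 103.5 * 0.3048 = 31.5468 m. 22.86 m is already in m. Combine: 31.5468 m * 22.86 m = 721.15985 m^2. 1 hectare = 10000 m^2, so 721.15985 m^2 = 721.15985 / 10000 = 0.072115985 hectare ≈ 0.07212 hectare (4 s.f.). Final answer: 0.07212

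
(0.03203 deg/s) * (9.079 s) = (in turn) 1 deg/s = 0.017453293 rad/s, so 0.03203 deg/s = 0.03203 * 0.017453293 = 0.00055902896 rad/s. 9.079 s is already in s. Combine: 0.00055902896 rad/s * 9.079 s = 0.0050754239 rad. 1 turn = 6.2831853 rad, so 0.0050754239 rad = 0.0050754239 / 6.2831853 = 0.00080777881 turn ≈ 0.0008078 turn (4 s.f.). Final answer: 0.0008078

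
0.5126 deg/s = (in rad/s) 1 deg/s = 0.017453293 rad/s, so 0.5126 deg/s = 0.5126 * 0.017453293 = 0.0089465577 rad/s. Result: 0.0089465577 rad/s ≈ 0.008947 rad/s (4 s.f.). Final answer: 0.008947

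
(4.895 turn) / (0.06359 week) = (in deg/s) 1 turn = 6.2831853 rad, so 4.895 turn = 4.895 * 6.2831853 = 30.756192 rad. 1 week = 604800 s, so 0.06359 week = 0.06359 * 604800 = 38459.232 s. Combine: 30.756192 rad / 38459.232 s = 0.00079970895 rad/s. 1 deg/s = 0.017453293 rad/s, so 0.00079970895 rad/s = 0.00079970895 / 0.017453293 = 0.045819948 deg/s ≈ 0.04582 deg/s (4 s.f.). Final answer: 0.04582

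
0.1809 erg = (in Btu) 1.715e-11. Check: 1 erg = 1e-07 J, so 0.1809 erg = 0.1809 * 1e-07 = 1.809e-08 J. 1 Btu = 1055.0559 J, so 1.809e-08 J = 1.809e-08 / 1055.0559 = 1.7146012e-11 Btu ≈ 1.715e-11 Btu (4 s.f.).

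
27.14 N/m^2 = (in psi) 0.003936. Check: 27.14 N/m^2 = 27.14 Pa. 1 psi = 6894.7573 Pa, so 27.14 Pa = 27.14 / 6894.7573 = 0.0039363242 psi ≈ 0.003936 psi (4 s.f.).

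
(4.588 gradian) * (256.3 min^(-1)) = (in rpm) 1 gradian = 0.015707963 rad, so 4.588 gradian = 4.588 * 0.015707963 = 0.072068135 rad. 1 min^(-1) = 0.016666667 Hz, so 256.3 min^(-1) = 256.3 * 0.016666667 = 4.2716667 Hz. Combine: 0.072068135 rad * 4.2716667 Hz = 0.30785105 rad/s. 1 rpm = 0.10471976 rad/s, so 0.30785105 rad/s = 0.30785105 / 0.10471976 = 2.939761 rpm ≈ 2.94 rpm (4 s.f.). Final answer: 2.94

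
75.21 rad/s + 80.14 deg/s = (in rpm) 75.21 rad/s is already in rad/s. 1 deg/s = 0.017453293 rad/s, so 80.14 deg/s = 80.14 * 0.017453293 = 1.3987069 rad/s. Sum: 75.21 + 1.3987069 = 76.608707 rad/s. 1 rpm = 0.10471976 rad/s, so 76.608707 rad/s = 76.608707 / 0.10471976 = 731.55926 rpm ≈ 731.6 rpm (4 s.f.). Final answer: 731.6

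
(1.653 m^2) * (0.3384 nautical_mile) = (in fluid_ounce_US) 1.653 m^2 is already in m^2. 1 nautical_mile = 1852 m, so 0.3384 nautical_mile = 0.3384 * 1852 = 626.7168 m. Combine: 1.653 m^2 * 626.7168 m = 1035.9629 m^3. 1 fluid_ounce_US = 2.957353e-05 m^3, so 1035.9629 m^3 = 1035.9629 / 2.957353e-05 = 35030072 fluid_ounce_US ≈ 3.503e+07 fluid_ounce_US (4 s.f.). Final answer: 3.503e+07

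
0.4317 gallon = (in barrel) 0.01028. Check: 1 gallon = 0.0037854118 m^3, so 0.4317 gallon = 0.4317 * 0.0037854118 = 0.0016341623 m^3. 1 barrel = 0.15898729 m^3, so 0.0016341623 m^3 = 0.0016341623 / 0.15898729 = 0.010278571 barrel ≈ 0.01028 barrel (4 s.f.).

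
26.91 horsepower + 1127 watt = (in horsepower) 1 horsepower = 745.69987 W, so 26.91 horsepower = 26.91 * 745.69987 = 20066.784 W. 1127 watt = 1127 W. Sum: 20066.784 + 1127 = 21193.784 W. 1 horsepower = 745.69987 W, so 21193.784 W = 21193.784 / 745.69987 = 28.421332 horsepower ≈ 28.42 horsepower (4 s.f.). Final answer: 28.42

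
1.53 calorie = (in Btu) 1 calorie = 4.184 J, so 1.53 calorie = 1.53 * 4.184 = 6.40152 J. 1 Btu = 1055.0559 J, so 6.40152 J = 6.40152 / 1055.0559 = 0.0060674703 Btu ≈ 0.006067 Btu (4 s.f.). Final answer: 0.006067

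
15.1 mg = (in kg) 1 mg = 1e-06 kg, so 15.1 mg = 15.1 * 1e-06 = 1.51e-05 kg. Result: 1.51e-05 kg. Final answer: 1.51e-05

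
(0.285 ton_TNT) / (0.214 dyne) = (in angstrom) 5.572e+24. Check: 1 ton_TNT = 4.184e+09 J, so 0.285 ton_TNT = 0.285 * 4.184e+09 = 1.19244e+09 J. 1 dyne = 1e-05 N, so 0.214 dyne = 0.214 * 1e-05 = 2.14e-06 N. Combine: 1.19244e+09 J / 2.14e-06 N = 5.5721495e+14 m. 1 angstrom = 1e-10 m, so 5.5721495e+14 m = 5.5721495e+14 / 1e-10 = 5.5721495e+24 angstrom ≈ 5.572e+24 angstrom (4 s.f.).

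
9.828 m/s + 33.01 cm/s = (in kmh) 9.828 m/s is already in m/s. 1 cm/s = 0.01 m/s, so 33.01 cm/s = 33.01 * 0.01 = 0.3301 m/s. Sum: 9.828 + 0.3301 = 10.1581 m/s. 1 kmh = 0.27777778 m/s, so 10.1581 m/s = 10.1581 / 0.27777778 = 36.56916 kmh ≈ 36.57 kmh (4 s.f.). Final answer: 36.57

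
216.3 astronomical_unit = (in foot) 1 astronomical_unit = 1.4959787e+11 m, so 216.3 astronomical_unit = 216.3 * 1.4959787e+11 = 3.2358019e+13 m. 1 foot = 0.3048 m, so 3.2358019e+13 m = 3.2358019e+13 / 0.3048 = 1.0616148e+14 foot ≈ 1.062e+14 foot (4 s.f.). Final answer: 1.062e+14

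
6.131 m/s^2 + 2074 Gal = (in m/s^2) 6.131 m/s^2 is already in m/s^2. 1 Gal = 0.01 m/s^2, so 2074 Gal = 2074 * 0.01 = 20.74 m/s^2. Sum: 6.131 + 20.74 = 26.871 m/s^2. Result: 26.871 m/s^2 ≈ 26.87 m/s^2 (4 s.f.). Final answer: 26.87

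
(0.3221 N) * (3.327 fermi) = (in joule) 1.072e-15. Check: 0.3221 N is already in N. 1 fermi = 1e-15 m, so 3.327 fermi = 3.327 * 1e-15 = 3.327e-15 m. Combine: 0.3221 N * 3.327e-15 m = 1.0716267e-15 J. 1.0716267e-15 J = 1.0716267e-15 joule ≈ 1.072e-15 joule (4 s.f.).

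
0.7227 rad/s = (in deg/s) 41.41. Check: 1 deg/s = 0.017453293 rad/s, so 0.7227 rad/s = 0.7227 / 0.017453293 = 41.40766 deg/s ≈ 41.41 deg/s (4 s.f.).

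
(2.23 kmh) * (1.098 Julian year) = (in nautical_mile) 1.159e+04. Check: 1 kmh = 0.27777778 m/s, so 2.23 kmh = 2.23 * 0.27777778 = 0.61944444 m/s. 1 Julian year = 31557600 s, so 1.098 Julian year = 1.098 * 31557600 = 34650245 s. Combine: 0.61944444 m/s * 34650245 s = 21463902 m. 1 nautical_mile = 1852 m, so 21463902 m = 21463902 / 1852 = 11589.58 nautical_mile ≈ 1.159e+04 nautical_mile (4 s.f.).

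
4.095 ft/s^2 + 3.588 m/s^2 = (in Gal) 483.6. Check: 1 ft/s^2 = 0.3048 m/s^2, so 4.095 ft/s^2 = 4.095 * 0.3048 = 1.248156 m/s^2. 3.588 m/s^2 is already in m/s^2. Sum: 1.248156 + 3.588 = 4.836156 m/s^2. 1 Gal = 0.01 m/s^2, so 4.836156 m/s^2 = 4.836156 / 0.01 = 483.6156 Gal ≈ 483.6 Gal (4 s.f.).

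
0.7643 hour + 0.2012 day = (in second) 2.014e+04. Check: 1 hour = 3600 s, so 0.7643 hour = 0.7643 * 3600 = 2751.48 s. 1 day = 86400 s, so 0.2012 day = 0.2012 * 86400 = 17383.68 s. Sum: 2751.48 + 17383.68 = 20135.16 s. 20135.16 s = 20135.16 second ≈ 2.014e+04 second (4 s.f.).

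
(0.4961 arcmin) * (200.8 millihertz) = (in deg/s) 1 arcmin = 0.00029088821 rad, so 0.4961 arcmin = 0.4961 * 0.00029088821 = 0.00014430964 rad. 1 millihertz = 0.001 Hz, so 200.8 millihertz = 200.8 * 0.001 = 0.2008 Hz. Combine: 0.00014430964 rad * 0.2008 Hz = 2.8977376e-05 rad/s. 1 deg/s = 0.017453293 rad/s, so 2.8977376e-05 rad/s = 2.8977376e-05 / 0.017453293 = 0.0016602813 deg/s ≈ 0.00166 deg/s (4 s.f.). Final answer: 0.00166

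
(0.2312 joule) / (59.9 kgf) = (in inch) 0.0155. Check: 0.2312 joule = 0.2312 J. 1 kgf = 9.80665 N, so 59.9 kgf = 59.9 * 9.80665 = 587.41833 N. Combine: 0.2312 J / 587.41833 N = 0.00039358663 m. 1 inch = 0.0254 m, so 0.00039358663 m = 0.00039358663 / 0.0254 = 0.015495536 inch ≈ 0.0155 inch (4 s.f.).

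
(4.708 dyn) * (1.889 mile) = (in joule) 1 dyn = 1e-05 N, so 4.708 dyn = 4.708 * 1e-05 = 4.708e-05 N. 1 mile = 1609.344 m, so 1.889 mile = 1.889 * 1609.344 = 3040.0508 m. Combine: 4.708e-05 N * 3040.0508 m = 0.14312559 J. 0.14312559 J = 0.14312559 joule ≈ 0.1431 joule (4 s.f.). Final answer: 0.1431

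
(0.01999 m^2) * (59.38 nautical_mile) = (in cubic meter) 2198. Check: 0.01999 m^2 is already in m^2. 1 nautical_mile = 1852 m, so 59.38 nautical_mile = 59.38 * 1852 = 109971.76 m. Combine: 0.01999 m^2 * 109971.76 m = 2198.3355 m^3. 2198.3355 m^3 = 2198.3355 cubic meter ≈ 2198 cubic meter (4 s.f.).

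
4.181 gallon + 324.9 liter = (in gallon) 90.01. Check: 1 gallon = 0.0037854118 m^3, so 4.181 gallon = 4.181 * 0.0037854118 = 0.015826807 m^3. 1 liter = 0.001 m^3, so 324.9 liter = 324.9 * 0.001 = 0.3249 m^3. Sum: 0.015826807 + 0.3249 = 0.34072681 m^3. 1 gallon = 0.0037854118 m^3, so 0.34072681 m^3 = 0.34072681 / 0.0037854118 = 90.0105 gallon ≈ 90.01 gallon (4 s.f.).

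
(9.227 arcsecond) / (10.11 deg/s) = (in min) 4.225e-06. Check: 1 arcsecond = 4.8481368e-06 rad, so 9.227 arcsecond = 9.227 * 4.8481368e-06 = 4.4733758e-05 rad. 1 deg/s = 0.017453293 rad/s, so 10.11 deg/s = 10.11 * 0.017453293 = 0.17645279 rad/s. Combine: 4.4733758e-05 rad / 0.17645279 rad/s = 0.00025351687 s. 1 min = 60 s, so 0.00025351687 s = 0.00025351687 / 60 = 4.2252812e-06 min ≈ 4.225e-06 min (4 s.f.).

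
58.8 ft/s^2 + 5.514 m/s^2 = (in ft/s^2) 1 ft/s^2 = 0.3048 m/s^2, so 58.8 ft/s^2 = 58.8 * 0.3048 = 17.92224 m/s^2. 5.514 m/s^2 is already in m/s^2. Sum: 17.92224 + 5.514 = 23.43624 m/s^2. 1 ft/s^2 = 0.3048 m/s^2, so 23.43624 m/s^2 = 23.43624 / 0.3048 = 76.890551 ft/s^2 ≈ 76.89 ft/s^2 (4 s.f.). Final answer: 76.89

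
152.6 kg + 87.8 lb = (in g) 1.924e+05. Check: 152.6 kg is already in kg. 1 lb = 0.45359237 kg, so 87.8 lb = 87.8 * 0.45359237 = 39.82541 kg. Sum: 152.6 + 39.82541 = 192.42541 kg. 1 g = 0.001 kg, so 192.42541 kg = 192.42541 / 0.001 = 192425.41 g ≈ 1.924e+05 g (4 s.f.).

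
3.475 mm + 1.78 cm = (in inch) 1 mm = 0.001 m, so 3.475 mm = 3.475 * 0.001 = 0.003475 m. 1 cm = 0.01 m, so 1.78 cm = 1.78 * 0.01 = 0.0178 m. Sum: 0.003475 + 0.0178 = 0.021275 m. 1 inch = 0.0254 m, so 0.021275 m = 0.021275 / 0.0254 = 0.83759843 inch ≈ 0.8376 inch (4 s.f.). Final answer: 0.8376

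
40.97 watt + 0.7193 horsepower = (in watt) 577.4. Check: 40.97 watt = 40.97 W. 1 horsepower = 745.69987 W, so 0.7193 horsepower = 0.7193 * 745.69987 = 536.38192 W. Sum: 40.97 + 536.38192 = 577.35192 W. 577.35192 W = 577.35192 watt ≈ 577.4 watt (4 s.f.).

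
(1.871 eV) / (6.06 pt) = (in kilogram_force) 1 eV = 1.6021766e-19 J, so 1.871 eV = 1.871 * 1.6021766e-19 = 2.9976725e-19 J. 1 pt = 0.00035277778 m, so 6.06 pt = 6.06 * 0.00035277778 = 0.0021378333 m. Combine: 2.9976725e-19 J / 0.0021378333 m = 1.4022012e-16 N. 1 kilogram_force = 9.80665 N, so 1.4022012e-16 N = 1.4022012e-16 / 9.80665 = 1.4298473e-17 kilogram_force ≈ 1.43e-17 kilogram_force (4 s.f.). Final answer: 1.43e-17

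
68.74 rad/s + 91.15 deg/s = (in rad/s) 68.74 rad/s is already in rad/s. 1 deg/s = 0.017453293 rad/s, so 91.15 deg/s = 91.15 * 0.017453293 = 1.5908676 rad/s. Sum: 68.74 + 1.5908676 = 70.330868 rad/s. Result: 70.330868 rad/s ≈ 70.33 rad/s (4 s.f.). Final answer: 70.33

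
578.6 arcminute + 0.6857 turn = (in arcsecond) 1 arcminute = 0.00029088821 rad, so 578.6 arcminute = 578.6 * 0.00029088821 = 0.16830792 rad. 1 turn = 6.2831853 rad, so 0.6857 turn = 0.6857 * 6.2831853 = 4.3083802 rad. Sum: 0.16830792 + 4.3083802 = 4.4766881 rad. 1 arcsecond = 4.8481368e-06 rad, so 4.4766881 rad = 4.4766881 / 4.8481368e-06 = 923383.2 arcsecond ≈ 9.234e+05 arcsecond (4 s.f.). Final answer: 9.234e+05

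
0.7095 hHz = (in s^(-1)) 1 hHz = 100 Hz, so 0.7095 hHz = 0.7095 * 100 = 70.95 Hz. 70.95 Hz = 70.95 s^(-1). Final answer: 70.95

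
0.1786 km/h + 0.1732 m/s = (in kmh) 1 km/h = 0.27777778 m/s, so 0.1786 km/h = 0.1786 * 0.27777778 = 0.049611111 m/s. 0.1732 m/s is already in m/s. Sum: 0.049611111 + 0.1732 = 0.22281111 m/s. 1 kmh = 0.27777778 m/s, so 0.22281111 m/s = 0.22281111 / 0.27777778 = 0.80212 kmh ≈ 0.8021 kmh (4 s.f.). Final answer: 0.8021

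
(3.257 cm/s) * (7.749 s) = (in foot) 1 cm/s = 0.01 m/s, so 3.257 cm/s = 3.257 * 0.01 = 0.03257 m/s. 7.749 s is already in s. Combine: 0.03257 m/s * 7.749 s = 0.25238493 m. 1 foot = 0.3048 m, so 0.25238493 m = 0.25238493 / 0.3048 = 0.82803455 foot ≈ 0.828 foot (4 s.f.). Final answer: 0.828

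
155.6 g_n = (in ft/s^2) 1 g_n = 9.80665 m/s^2, so 155.6 g_n = 155.6 * 9.80665 = 1525.9147 m/s^2. 1 ft/s^2 = 0.3048 m/s^2, so 1525.9147 m/s^2 = 1525.9147 / 0.3048 = 5006.282 ft/s^2 ≈ 5006 ft/s^2 (4 s.f.). Final answer: 5006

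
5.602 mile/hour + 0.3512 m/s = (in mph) 6.388. Check: 1 mile/hour = 0.44704 m/s, so 5.602 mile/hour = 5.602 * 0.44704 = 2.5043181 m/s. 0.3512 m/s is already in m/s. Sum: 2.5043181 + 0.3512 = 2.8555181 m/s. 1 mph = 0.44704 m/s, so 2.8555181 m/s = 2.8555181 / 0.44704 = 6.387612 mph ≈ 6.388 mph (4 s.f.).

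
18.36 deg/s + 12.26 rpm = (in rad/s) 1.604. Check: 1 deg/s = 0.017453293 rad/s, so 18.36 deg/s = 18.36 * 0.017453293 = 0.32044245 rad/s. 1 rpm = 0.10471976 rad/s, so 12.26 rpm = 12.26 * 0.10471976 = 1.2838642 rad/s. Sum: 0.32044245 + 1.2838642 = 1.6043066 rad/s. Result: 1.6043066 rad/s ≈ 1.604 rad/s (4 s.f.).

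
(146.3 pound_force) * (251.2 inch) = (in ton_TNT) 9.924e-07. Check: 1 pound_force = 4.4482216 N, so 146.3 pound_force = 146.3 * 4.4482216 = 650.77482 N. 1 inch = 0.0254 m, so 251.2 inch = 251.2 * 0.0254 = 6.38048 m. Combine: 650.77482 N * 6.38048 m = 4152.2557 J. 1 ton_TNT = 4.184e+09 J, so 4152.2557 J = 4152.2557 / 4.184e+09 = 9.9241294e-07 ton_TNT ≈ 9.924e-07 ton_TNT (4 s.f.).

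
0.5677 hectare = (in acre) 1.403. Check: 1 hectare = 10000 m^2, so 0.5677 hectare = 0.5677 * 10000 = 5677 m^2. 1 acre = 4046.8564 m^2, so 5677 m^2 = 5677 / 4046.8564 = 1.4028173 acre ≈ 1.403 acre (4 s.f.).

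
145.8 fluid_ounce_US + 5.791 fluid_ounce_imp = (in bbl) 0.02816. Check: 1 fluid_ounce_US = 2.957353e-05 m^3, so 145.8 fluid_ounce_US = 145.8 * 2.957353e-05 = 0.0043118206 m^3. 1 fluid_ounce_imp = 2.8413063e-05 m^3, so 5.791 fluid_ounce_imp = 5.791 * 2.8413063e-05 = 0.00016454004 m^3. Sum: 0.0043118206 + 0.00016454004 = 0.0044763607 m^3. 1 bbl = 0.15898729 m^3, so 0.0044763607 m^3 = 0.0044763607 / 0.15898729 = 0.028155461 bbl ≈ 0.02816 bbl (4 s.f.).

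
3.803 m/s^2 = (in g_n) 1 g_n = 9.80665 m/s^2, so 3.803 m/s^2 = 3.803 / 9.80665 = 0.38779808 g_n ≈ 0.3878 g_n (4 s.f.). Final answer: 0.3878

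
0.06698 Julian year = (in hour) 587.1. Check: 1 Julian year = 31557600 s, so 0.06698 Julian year = 0.06698 * 31557600 = 2113728 s. 1 hour = 3600 s, so 2113728 s = 2113728 / 3600 = 587.14668 hour ≈ 587.1 hour (4 s.f.).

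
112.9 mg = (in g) 1 mg = 1e-06 kg, so 112.9 mg = 112.9 * 1e-06 = 0.0001129 kg. 1 g = 0.001 kg, so 0.0001129 kg = 0.0001129 / 0.001 = 0.1129 g. Final answer: 0.1129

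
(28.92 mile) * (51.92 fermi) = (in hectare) 2.416e-13. Check: 1 mile = 1609.344 m, so 28.92 mile = 28.92 * 1609.344 = 46542.228 m. 1 fermi = 1e-15 m, so 51.92 fermi = 51.92 * 1e-15 = 5.192e-14 m. Combine: 46542.228 m * 5.192e-14 m = 2.4164725e-09 m^2. 1 hectare = 10000 m^2, so 2.4164725e-09 m^2 = 2.4164725e-09 / 10000 = 2.4164725e-13 hectare ≈ 2.416e-13 hectare (4 s.f.).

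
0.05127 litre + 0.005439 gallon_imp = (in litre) 1 litre = 0.001 m^3, so 0.05127 litre = 0.05127 * 0.001 = 5.127e-05 m^3. 1 gallon_imp = 0.00454609 m^3, so 0.005439 gallon_imp = 0.005439 * 0.00454609 = 2.4726184e-05 m^3. Sum: 5.127e-05 + 2.4726184e-05 = 7.5996184e-05 m^3. 1 litre = 0.001 m^3, so 7.5996184e-05 m^3 = 7.5996184e-05 / 0.001 = 0.075996184 litre ≈ 0.076 litre (4 s.f.). Final answer: 0.076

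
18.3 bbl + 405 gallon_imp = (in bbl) 29.88. Check: 1 bbl = 0.15898729 m^3, so 18.3 bbl = 18.3 * 0.15898729 = 2.9094675 m^3. 1 gallon_imp = 0.00454609 m^3, so 405 gallon_imp = 405 * 0.00454609 = 1.8411665 m^3. Sum: 2.9094675 + 1.8411665 = 4.7506339 m^3. 1 bbl = 0.15898729 m^3, so 4.7506339 m^3 = 4.7506339 / 0.15898729 = 29.880589 bbl ≈ 29.88 bbl (4 s.f.).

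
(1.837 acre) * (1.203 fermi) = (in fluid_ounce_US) 1 acre = 4046.8564 m^2, so 1.837 acre = 1.837 * 4046.8564 = 7434.0752 m^2. 1 fermi = 1e-15 m, so 1.203 fermi = 1.203 * 1e-15 = 1.203e-15 m. Combine: 7434.0752 m^2 * 1.203e-15 m = 8.9431925e-12 m^3. 1 fluid_ounce_US = 2.957353e-05 m^3, so 8.9431925e-12 m^3 = 8.9431925e-12 / 2.957353e-05 = 3.0240532e-07 fluid_ounce_US ≈ 3.024e-07 fluid_ounce_US (4 s.f.). Final answer: 3.024e-07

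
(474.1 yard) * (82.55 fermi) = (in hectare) 3.579e-15. Check: 1 yard = 0.9144 m, so 474.1 yard = 474.1 * 0.9144 = 433.51704 m. 1 fermi = 1e-15 m, so 82.55 fermi = 82.55 * 1e-15 = 8.255e-14 m. Combine: 433.51704 m * 8.255e-14 m = 3.5786832e-11 m^2. 1 hectare = 10000 m^2, so 3.5786832e-11 m^2 = 3.5786832e-11 / 10000 = 3.5786832e-15 hectare ≈ 3.579e-15 hectare (4 s.f.).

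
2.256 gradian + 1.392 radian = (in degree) 81.79. Check: 1 gradian = 0.015707963 rad, so 2.256 gradian = 2.256 * 0.015707963 = 0.035437165 rad. 1.392 radian = 1.392 rad. Sum: 0.035437165 + 1.392 = 1.4274372 rad. 1 degree = 0.017453293 rad, so 1.4274372 rad = 1.4274372 / 0.017453293 = 81.786125 degree ≈ 81.79 degree (4 s.f.).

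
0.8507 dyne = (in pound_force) 1 dyne = 1e-05 N, so 0.8507 dyne = 0.8507 * 1e-05 = 8.507e-06 N. 1 pound_force = 4.4482216 N, so 8.507e-06 N = 8.507e-06 / 4.4482216 = 1.9124497e-06 pound_force ≈ 1.912e-06 pound_force (4 s.f.). Final answer: 1.912e-06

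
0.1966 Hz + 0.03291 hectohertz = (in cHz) 0.1966 Hz is already in Hz. 1 hectohertz = 100 Hz, so 0.03291 hectohertz = 0.03291 * 100 = 3.291 Hz. Sum: 0.1966 + 3.291 = 3.4876 Hz. 1 cHz = 0.01 Hz, so 3.4876 Hz = 3.4876 / 0.01 = 348.76 cHz ≈ 348.8 cHz (4 s.f.). Final answer: 348.8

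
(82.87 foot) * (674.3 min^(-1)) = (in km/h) 1022. Check: 1 foot = 0.3048 m, so 82.87 foot = 82.87 * 0.3048 = 25.258776 m. 1 min^(-1) = 0.016666667 Hz, so 674.3 min^(-1) = 674.3 * 0.016666667 = 11.238333 Hz. Combine: 25.258776 m * 11.238333 Hz = 283.86654 m/s. 1 km/h = 0.27777778 m/s, so 283.86654 m/s = 283.86654 / 0.27777778 = 1021.9196 km/h ≈ 1022 km/h (4 s.f.).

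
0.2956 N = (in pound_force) 0.06645. Check: 1 pound_force = 4.4482216 N, so 0.2956 N = 0.2956 / 4.4482216 = 0.066453524 pound_force ≈ 0.06645 pound_force (4 s.f.).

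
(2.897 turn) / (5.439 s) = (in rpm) 31.96. Check: 1 turn = 6.2831853 rad, so 2.897 turn = 2.897 * 6.2831853 = 18.202388 rad. 5.439 s is already in s. Combine: 18.202388 rad / 5.439 s = 3.3466424 rad/s. 1 rpm = 0.10471976 rad/s, so 3.3466424 rad/s = 3.3466424 / 0.10471976 = 31.958081 rpm ≈ 31.96 rpm (4 s.f.).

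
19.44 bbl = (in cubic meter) 3.091. Check: 1 bbl = 0.15898729 m^3, so 19.44 bbl = 19.44 * 0.15898729 = 3.090713 m^3. 3.090713 m^3 = 3.090713 cubic meter ≈ 3.091 cubic meter (4 s.f.).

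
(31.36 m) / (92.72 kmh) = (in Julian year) 31.36 m is already in m. 1 kmh = 0.27777778 m/s, so 92.72 kmh = 92.72 * 0.27777778 = 25.755556 m/s. Combine: 31.36 m / 25.755556 m/s = 1.2176014 s. 1 Julian year = 31557600 s, so 1.2176014 s = 1.2176014 / 31557600 = 3.8583459e-08 Julian year ≈ 3.858e-08 Julian year (4 s.f.). Final answer: 3.858e-08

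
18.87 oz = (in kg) 1 oz = 0.028349523 kg, so 18.87 oz = 18.87 * 0.028349523 = 0.5349555 kg. Result: 0.5349555 kg ≈ 0.535 kg (4 s.f.). Final answer: 0.535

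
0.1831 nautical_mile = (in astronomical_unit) 1 nautical_mile = 1852 m, so 0.1831 nautical_mile = 0.1831 * 1852 = 339.1012 m. 1 astronomical_unit = 1.4959787e+11 m, so 339.1012 m = 339.1012 / 1.4959787e+11 = 2.2667515e-09 astronomical_unit ≈ 2.267e-09 astronomical_unit (4 s.f.). Final answer: 2.267e-09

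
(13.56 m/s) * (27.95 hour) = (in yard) 1.492e+06. Check: 13.56 m/s is already in m/s. 1 hour = 3600 s, so 27.95 hour = 27.95 * 3600 = 100620 s. Combine: 13.56 m/s * 100620 s = 1364407.2 m. 1 yard = 0.9144 m, so 1364407.2 m = 1364407.2 / 0.9144 = 1492133.9 yard ≈ 1.492e+06 yard (4 s.f.).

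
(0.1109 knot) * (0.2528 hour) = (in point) 1.472e+05. Check: 1 knot = 0.51444444 m/s, so 0.1109 knot = 0.1109 * 0.51444444 = 0.057051889 m/s. 1 hour = 3600 s, so 0.2528 hour = 0.2528 * 3600 = 910.08 s. Combine: 0.057051889 m/s * 910.08 s = 51.921783 m. 1 point = 0.00035277778 m, so 51.921783 m = 51.921783 / 0.00035277778 = 147179.86 point ≈ 1.472e+05 point (4 s.f.).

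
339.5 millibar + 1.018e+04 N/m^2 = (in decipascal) 1 millibar = 100 Pa, so 339.5 millibar = 339.5 * 100 = 33950 Pa. 1.018e+04 N/m^2 = 10180 Pa. Sum: 33950 + 10180 = 44130 Pa. 1 decipascal = 0.1 Pa, so 44130 Pa = 44130 / 0.1 = 441300 decipascal ≈ 4.413e+05 decipascal (4 s.f.). Final answer: 4.413e+05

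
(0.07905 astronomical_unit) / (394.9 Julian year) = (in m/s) 1 astronomical_unit = 1.4959787e+11 m, so 0.07905 astronomical_unit = 0.07905 * 1.4959787e+11 = 1.1825712e+10 m. 1 Julian year = 31557600 s, so 394.9 Julian year = 394.9 * 31557600 = 1.2462096e+10 s. Combine: 1.1825712e+10 m / 1.2462096e+10 s = 0.94893439 m/s. Result: 0.94893439 m/s ≈ 0.9489 m/s (4 s.f.). Final answer: 0.9489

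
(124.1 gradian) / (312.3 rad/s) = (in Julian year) 1 gradian = 0.015707963 rad, so 124.1 gradian = 124.1 * 0.015707963 = 1.9493582 rad. 312.3 rad/s is already in rad/s. Combine: 1.9493582 rad / 312.3 rad/s = 0.0062419412 s. 1 Julian year = 31557600 s, so 0.0062419412 s = 0.0062419412 / 31557600 = 1.9779518e-10 Julian year ≈ 1.978e-10 Julian year (4 s.f.). Final answer: 1.978e-10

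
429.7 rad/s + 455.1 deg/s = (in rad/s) 429.7 rad/s is already in rad/s. 1 deg/s = 0.017453293 rad/s, so 455.1 deg/s = 455.1 * 0.017453293 = 7.9429934 rad/s. Sum: 429.7 + 7.9429934 = 437.64299 rad/s. Result: 437.64299 rad/s ≈ 437.6 rad/s (4 s.f.). Final answer: 437.6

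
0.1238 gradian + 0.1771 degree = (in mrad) 5.036. Check: 1 gradian = 0.015707963 rad, so 0.1238 gradian = 0.1238 * 0.015707963 = 0.0019446459 rad. 1 degree = 0.017453293 rad, so 0.1771 degree = 0.1771 * 0.017453293 = 0.0030909781 rad. Sum: 0.0019446459 + 0.0030909781 = 0.005035624 rad. 1 mrad = 0.001 rad, so 0.005035624 rad = 0.005035624 / 0.001 = 5.035624 mrad ≈ 5.036 mrad (4 s.f.).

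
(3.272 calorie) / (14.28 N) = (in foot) 1 calorie = 4.184 J, so 3.272 calorie = 3.272 * 4.184 = 13.690048 J. 14.28 N is already in N. Combine: 13.690048 J / 14.28 N = 0.95868683 m. 1 foot = 0.3048 m, so 0.95868683 m = 0.95868683 / 0.3048 = 3.145298 foot ≈ 3.145 foot (4 s.f.). Final answer: 3.145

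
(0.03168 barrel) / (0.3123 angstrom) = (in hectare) 1 barrel = 0.15898729 m^3, so 0.03168 barrel = 0.03168 * 0.15898729 = 0.0050367175 m^3. 1 angstrom = 1e-10 m, so 0.3123 angstrom = 0.3123 * 1e-10 = 3.123e-11 m. Combine: 0.0050367175 m^3 / 3.123e-11 m = 1.6127818e+08 m^2. 1 hectare = 10000 m^2, so 1.6127818e+08 m^2 = 1.6127818e+08 / 10000 = 16127.818 hectare ≈ 1.613e+04 hectare (4 s.f.). Final answer: 1.613e+04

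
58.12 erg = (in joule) 1 erg = 1e-07 J, so 58.12 erg = 58.12 * 1e-07 = 5.812e-06 J. 5.812e-06 J = 5.812e-06 joule. Final answer: 5.812e-06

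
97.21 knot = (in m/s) 50.01. Check: 1 knot = 0.51444444 m/s, so 97.21 knot = 97.21 * 0.51444444 = 50.009144 m/s. Result: 50.009144 m/s ≈ 50.01 m/s (4 s.f.).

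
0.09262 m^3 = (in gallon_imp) 1 gallon_imp = 0.00454609 m^3, so 0.09262 m^3 = 0.09262 / 0.00454609 = 20.373552 gallon_imp ≈ 20.37 gallon_imp (4 s.f.). Final answer: 20.37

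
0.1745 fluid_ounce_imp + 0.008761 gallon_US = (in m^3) 1 fluid_ounce_imp = 2.8413063e-05 m^3, so 0.1745 fluid_ounce_imp = 0.1745 * 2.8413063e-05 = 4.9580794e-06 m^3. 1 gallon_US = 0.0037854118 m^3, so 0.008761 gallon_US = 0.008761 * 0.0037854118 = 3.3163993e-05 m^3. Sum: 4.9580794e-06 + 3.3163993e-05 = 3.8122072e-05 m^3. Result: 3.8122072e-05 m^3 ≈ 3.812e-05 m^3 (4 s.f.). Final answer: 3.812e-05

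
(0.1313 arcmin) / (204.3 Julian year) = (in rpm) 1 arcmin = 0.00029088821 rad, so 0.1313 arcmin = 0.1313 * 0.00029088821 = 3.8193622e-05 rad. 1 Julian year = 31557600 s, so 204.3 Julian year = 204.3 * 31557600 = 6.4472177e+09 s. Combine: 3.8193622e-05 rad / 6.4472177e+09 s = 5.9240472e-15 rad/s. 1 rpm = 0.10471976 rad/s, so 5.9240472e-15 rad/s = 5.9240472e-15 / 0.10471976 = 5.6570484e-14 rpm ≈ 5.657e-14 rpm (4 s.f.). Final answer: 5.657e-14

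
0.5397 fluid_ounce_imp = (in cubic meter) 1.533e-05. Check: 1 fluid_ounce_imp = 2.8413063e-05 m^3, so 0.5397 fluid_ounce_imp = 0.5397 * 2.8413063e-05 = 1.533453e-05 m^3. 1.533453e-05 m^3 = 1.533453e-05 cubic meter ≈ 1.533e-05 cubic meter (4 s.f.).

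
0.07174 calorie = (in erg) 1 calorie = 4.184 J, so 0.07174 calorie = 0.07174 * 4.184 = 0.30016016 J. 1 erg = 1e-07 J, so 0.30016016 J = 0.30016016 / 1e-07 = 3001601.6 erg ≈ 3.002e+06 erg (4 s.f.). Final answer: 3.002e+06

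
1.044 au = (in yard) 1 au = 1.4959787e+11 m, so 1.044 au = 1.044 * 1.4959787e+11 = 1.5618018e+11 m. 1 yard = 0.9144 m, so 1.5618018e+11 m = 1.5618018e+11 / 0.9144 = 1.7080072e+11 yard ≈ 1.708e+11 yard (4 s.f.). Final answer: 1.708e+11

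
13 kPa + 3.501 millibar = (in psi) 1.936. Check: 1 kPa = 1000 Pa, so 13 kPa = 13 * 1000 = 13000 Pa. 1 millibar = 100 Pa, so 3.501 millibar = 3.501 * 100 = 350.1 Pa. Sum: 13000 + 350.1 = 13350.1 Pa. 1 psi = 6894.7573 Pa, so 13350.1 Pa = 13350.1 / 6894.7573 = 1.9362683 psi ≈ 1.936 psi (4 s.f.).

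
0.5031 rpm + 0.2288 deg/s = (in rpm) 1 rpm = 0.10471976 rad/s, so 0.5031 rpm = 0.5031 * 0.10471976 = 0.052684509 rad/s. 1 deg/s = 0.017453293 rad/s, so 0.2288 deg/s = 0.2288 * 0.017453293 = 0.0039933133 rad/s. Sum: 0.052684509 + 0.0039933133 = 0.056677822 rad/s. 1 rpm = 0.10471976 rad/s, so 0.056677822 rad/s = 0.056677822 / 0.10471976 = 0.54123333 rpm ≈ 0.5412 rpm (4 s.f.). Final answer: 0.5412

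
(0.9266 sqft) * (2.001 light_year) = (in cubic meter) 1 sqft = 0.09290304 m^2, so 0.9266 sqft = 0.9266 * 0.09290304 = 0.086083957 m^2. 1 light_year = 9.4607305e+15 m, so 2.001 light_year = 2.001 * 9.4607305e+15 = 1.8930922e+16 m. Combine: 0.086083957 m^2 * 1.8930922e+16 m = 1.6296486e+15 m^3. 1.6296486e+15 m^3 = 1.6296486e+15 cubic meter ≈ 1.63e+15 cubic meter (4 s.f.). Final answer: 1.63e+15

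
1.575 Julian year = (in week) 1 Julian year = 31557600 s, so 1.575 Julian year = 1.575 * 31557600 = 49703220 s. 1 week = 604800 s, so 49703220 s = 49703220 / 604800 = 82.18125 week ≈ 82.18 week (4 s.f.). Final answer: 82.18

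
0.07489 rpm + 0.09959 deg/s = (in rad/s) 1 rpm = 0.10471976 rad/s, so 0.07489 rpm = 0.07489 * 0.10471976 = 0.0078424625 rad/s. 1 deg/s = 0.017453293 rad/s, so 0.09959 deg/s = 0.09959 * 0.017453293 = 0.0017381734 rad/s. Sum: 0.0078424625 + 0.0017381734 = 0.0095806359 rad/s. Result: 0.0095806359 rad/s ≈ 0.009581 rad/s (4 s.f.). Final answer: 0.009581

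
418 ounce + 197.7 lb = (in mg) 1.015e+08. Check: 1 ounce = 0.028349523 kg, so 418 ounce = 418 * 0.028349523 = 11.850101 kg. 1 lb = 0.45359237 kg, so 197.7 lb = 197.7 * 0.45359237 = 89.675212 kg. Sum: 11.850101 + 89.675212 = 101.52531 kg. 1 mg = 1e-06 kg, so 101.52531 kg = 101.52531 / 1e-06 = 1.0152531e+08 mg ≈ 1.015e+08 mg (4 s.f.).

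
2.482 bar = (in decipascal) 2.482e+06. Check: 1 bar = 100000 Pa, so 2.482 bar = 2.482 * 100000 = 248200 Pa. 1 decipascal = 0.1 Pa, so 248200 Pa = 248200 / 0.1 = 2482000 decipascal ≈ 2.482e+06 decipascal (4 s.f.).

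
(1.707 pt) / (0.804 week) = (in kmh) 1 pt = 0.00035277778 m, so 1.707 pt = 1.707 * 0.00035277778 = 0.00060219167 m. 1 week = 604800 s, so 0.804 week = 0.804 * 604800 = 486259.2 s. Combine: 0.00060219167 m / 486259.2 s = 1.238417e-09 m/s. 1 kmh = 0.27777778 m/s, so 1.238417e-09 m/s = 1.238417e-09 / 0.27777778 = 4.4583013e-09 kmh ≈ 4.458e-09 kmh (4 s.f.). Final answer: 4.458e-09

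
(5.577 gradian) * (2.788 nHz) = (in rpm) 2.332e-09. Check: 1 gradian = 0.015707963 rad, so 5.577 gradian = 5.577 * 0.015707963 = 0.087603311 rad. 1 nHz = 1e-09 Hz, so 2.788 nHz = 2.788 * 1e-09 = 2.788e-09 Hz. Combine: 0.087603311 rad * 2.788e-09 Hz = 2.4423803e-10 rad/s. 1 rpm = 0.10471976 rad/s, so 2.4423803e-10 rad/s = 2.4423803e-10 / 0.10471976 = 2.3323014e-09 rpm ≈ 2.332e-09 rpm (4 s.f.).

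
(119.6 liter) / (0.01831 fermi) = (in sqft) 7.031e+16. Check: 1 liter = 0.001 m^3, so 119.6 liter = 119.6 * 0.001 = 0.1196 m^3. 1 fermi = 1e-15 m, so 0.01831 fermi = 0.01831 * 1e-15 = 1.831e-17 m. Combine: 0.1196 m^3 / 1.831e-17 m = 6.5319498e+15 m^2. 1 sqft = 0.09290304 m^2, so 6.5319498e+15 m^2 = 6.5319498e+15 / 0.09290304 = 7.0309322e+16 sqft ≈ 7.031e+16 sqft (4 s.f.).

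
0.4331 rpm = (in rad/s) 0.04535. Check: 1 rpm = 0.10471976 rad/s, so 0.4331 rpm = 0.4331 * 0.10471976 = 0.045354126 rad/s. Result: 0.045354126 rad/s ≈ 0.04535 rad/s (4 s.f.).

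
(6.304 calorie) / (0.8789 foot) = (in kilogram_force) 1 calorie = 4.184 J, so 6.304 calorie = 6.304 * 4.184 = 26.375936 J. 1 foot = 0.3048 m, so 0.8789 foot = 0.8789 * 0.3048 = 0.26788872 m. Combine: 26.375936 J / 0.26788872 m = 98.458554 N. 1 kilogram_force = 9.80665 N, so 98.458554 N = 98.458554 / 9.80665 = 10.039978 kilogram_force ≈ 10.04 kilogram_force (4 s.f.). Final answer: 10.04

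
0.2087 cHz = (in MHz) 1 cHz = 0.01 Hz, so 0.2087 cHz = 0.2087 * 0.01 = 0.002087 Hz. 1 MHz = 1000000 Hz, so 0.002087 Hz = 0.002087 / 1000000 = 2.087e-09 MHz. Final answer: 2.087e-09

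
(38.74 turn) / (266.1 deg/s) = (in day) 1 turn = 6.2831853 rad, so 38.74 turn = 38.74 * 6.2831853 = 243.4106 rad. 1 deg/s = 0.017453293 rad/s, so 266.1 deg/s = 266.1 * 0.017453293 = 4.6443211 rad/s. Combine: 243.4106 rad / 4.6443211 rad/s = 52.410372 s. 1 day = 86400 s, so 52.410372 s = 52.410372 / 86400 = 0.00060660153 day ≈ 0.0006066 day (4 s.f.). Final answer: 0.0006066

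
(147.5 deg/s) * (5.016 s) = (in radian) 1 deg/s = 0.017453293 rad/s, so 147.5 deg/s = 147.5 * 0.017453293 = 2.5743606 rad/s. 5.016 s is already in s. Combine: 2.5743606 rad/s * 5.016 s = 12.912993 rad. 12.912993 rad = 12.912993 radian ≈ 12.91 radian (4 s.f.). Final answer: 12.91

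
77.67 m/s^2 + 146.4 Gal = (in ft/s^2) 259.6. Check: 77.67 m/s^2 is already in m/s^2. 1 Gal = 0.01 m/s^2, so 146.4 Gal = 146.4 * 0.01 = 1.464 m/s^2. Sum: 77.67 + 1.464 = 79.134 m/s^2. 1 ft/s^2 = 0.3048 m/s^2, so 79.134 m/s^2 = 79.134 / 0.3048 = 259.62598 ft/s^2 ≈ 259.6 ft/s^2 (4 s.f.).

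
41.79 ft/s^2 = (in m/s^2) 1 ft/s^2 = 0.3048 m/s^2, so 41.79 ft/s^2 = 41.79 * 0.3048 = 12.737592 m/s^2. Result: 12.737592 m/s^2 ≈ 12.74 m/s^2 (4 s.f.). Final answer: 12.74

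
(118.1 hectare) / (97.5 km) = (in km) 0.01211. Check: 1 hectare = 10000 m^2, so 118.1 hectare = 118.1 * 10000 = 1181000 m^2. 1 km = 1000 m, so 97.5 km = 97.5 * 1000 = 97500 m. Combine: 1181000 m^2 / 97500 m = 12.112821 m. 1 km = 1000 m, so 12.112821 m = 12.112821 / 1000 = 0.012112821 km ≈ 0.01211 km (4 s.f.).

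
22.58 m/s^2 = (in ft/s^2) 74.08. Check: 1 ft/s^2 = 0.3048 m/s^2, so 22.58 m/s^2 = 22.58 / 0.3048 = 74.081365 ft/s^2 ≈ 74.08 ft/s^2 (4 s.f.).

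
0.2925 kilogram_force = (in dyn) 1 kilogram_force = 9.80665 N, so 0.2925 kilogram_force = 0.2925 * 9.80665 = 2.8684451 N. 1 dyn = 1e-05 N, so 2.8684451 N = 2.8684451 / 1e-05 = 286844.51 dyn ≈ 2.868e+05 dyn (4 s.f.). Final answer: 2.868e+05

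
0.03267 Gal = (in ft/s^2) 0.001072. Check: 1 Gal = 0.01 m/s^2, so 0.03267 Gal = 0.03267 * 0.01 = 0.0003267 m/s^2. 1 ft/s^2 = 0.3048 m/s^2, so 0.0003267 m/s^2 = 0.0003267 / 0.3048 = 0.0010718504 ft/s^2 ≈ 0.001072 ft/s^2 (4 s.f.).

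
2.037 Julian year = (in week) 106.3. Check: 1 Julian year = 31557600 s, so 2.037 Julian year = 2.037 * 31557600 = 64282831 s. 1 week = 604800 s, so 64282831 s = 64282831 / 604800 = 106.28775 week ≈ 106.3 week (4 s.f.).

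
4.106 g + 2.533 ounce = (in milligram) 7.592e+04. Check: 1 g = 0.001 kg, so 4.106 g = 4.106 * 0.001 = 0.004106 kg. 1 ounce = 0.028349523 kg, so 2.533 ounce = 2.533 * 0.028349523 = 0.071809342 kg. Sum: 0.004106 + 0.071809342 = 0.075915342 kg. 1 milligram = 1e-06 kg, so 0.075915342 kg = 0.075915342 / 1e-06 = 75915.342 milligram ≈ 7.592e+04 milligram (4 s.f.).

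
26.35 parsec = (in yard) 8.892e+17. Check: 1 parsec = 3.0856776e+16 m, so 26.35 parsec = 26.35 * 3.0856776e+16 = 8.1307604e+17 m. 1 yard = 0.9144 m, so 8.1307604e+17 m = 8.1307604e+17 / 0.9144 = 8.8919077e+17 yard ≈ 8.892e+17 yard (4 s.f.).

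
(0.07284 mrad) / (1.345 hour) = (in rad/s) 1.504e-08. Check: 1 mrad = 0.001 rad, so 0.07284 mrad = 0.07284 * 0.001 = 7.284e-05 rad. 1 hour = 3600 s, so 1.345 hour = 1.345 * 3600 = 4842 s. Combine: 7.284e-05 rad / 4842 s = 1.5043371e-08 rad/s. Result: 1.5043371e-08 rad/s ≈ 1.504e-08 rad/s (4 s.f.).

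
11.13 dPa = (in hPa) 1 dPa = 0.1 Pa, so 11.13 dPa = 11.13 * 0.1 = 1.113 Pa. 1 hPa = 100 Pa, so 1.113 Pa = 1.113 / 100 = 0.01113 hPa. Final answer: 0.01113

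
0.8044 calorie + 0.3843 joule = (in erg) 1 calorie = 4.184 J, so 0.8044 calorie = 0.8044 * 4.184 = 3.3656096 J. 0.3843 joule = 0.3843 J. Sum: 3.3656096 + 0.3843 = 3.7499096 J. 1 erg = 1e-07 J, so 3.7499096 J = 3.7499096 / 1e-07 = 37499096 erg ≈ 3.75e+07 erg (4 s.f.). Final answer: 3.75e+07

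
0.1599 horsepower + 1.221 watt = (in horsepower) 1 horsepower = 745.69987 W, so 0.1599 horsepower = 0.1599 * 745.69987 = 119.23741 W. 1.221 watt = 1.221 W. Sum: 119.23741 + 1.221 = 120.45841 W. 1 horsepower = 745.69987 W, so 120.45841 W = 120.45841 / 745.69987 = 0.16153739 horsepower ≈ 0.1615 horsepower (4 s.f.). Final answer: 0.1615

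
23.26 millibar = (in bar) 0.02326. Check: 1 millibar = 100 Pa, so 23.26 millibar = 23.26 * 100 = 2326 Pa. 1 bar = 100000 Pa, so 2326 Pa = 2326 / 100000 = 0.02326 bar.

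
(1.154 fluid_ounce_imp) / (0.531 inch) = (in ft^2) 1 fluid_ounce_imp = 2.8413063e-05 m^3, so 1.154 fluid_ounce_imp = 1.154 * 2.8413063e-05 = 3.2788674e-05 m^3. 1 inch = 0.0254 m, so 0.531 inch = 0.531 * 0.0254 = 0.0134874 m. Combine: 3.2788674e-05 m^3 / 0.0134874 m = 0.0024310597 m^2. 1 ft^2 = 0.09290304 m^2, so 0.0024310597 m^2 = 0.0024310597 / 0.09290304 = 0.026167708 ft^2 ≈ 0.02617 ft^2 (4 s.f.). Final answer: 0.02617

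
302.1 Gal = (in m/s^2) 1 Gal = 0.01 m/s^2, so 302.1 Gal = 302.1 * 0.01 = 3.021 m/s^2. Result: 3.021 m/s^2. Final answer: 3.021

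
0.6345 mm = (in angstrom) 1 mm = 0.001 m, so 0.6345 mm = 0.6345 * 0.001 = 0.0006345 m. 1 angstrom = 1e-10 m, so 0.0006345 m = 0.0006345 / 1e-10 = 6345000 angstrom ≈ 6.345e+06 angstrom (4 s.f.). Final answer: 6.345e+06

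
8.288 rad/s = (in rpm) 1 rpm = 0.10471976 rad/s, so 8.288 rad/s = 8.288 / 0.10471976 = 79.14457 rpm ≈ 79.14 rpm (4 s.f.). Final answer: 79.14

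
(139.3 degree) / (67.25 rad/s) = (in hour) 1 degree = 0.017453293 rad, so 139.3 degree = 139.3 * 0.017453293 = 2.4312436 rad. 67.25 rad/s is already in rad/s. Combine: 2.4312436 rad / 67.25 rad/s = 0.036152322 s. 1 hour = 3600 s, so 0.036152322 s = 0.036152322 / 3600 = 1.0042312e-05 hour ≈ 1.004e-05 hour (4 s.f.). Final answer: 1.004e-05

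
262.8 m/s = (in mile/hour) 1 mile/hour = 0.44704 m/s, so 262.8 m/s = 262.8 / 0.44704 = 587.86686 mile/hour ≈ 587.9 mile/hour (4 s.f.). Final answer: 587.9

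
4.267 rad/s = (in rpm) 40.75. Check: 1 rpm = 0.10471976 rad/s, so 4.267 rad/s = 4.267 / 0.10471976 = 40.746849 rpm ≈ 40.75 rpm (4 s.f.).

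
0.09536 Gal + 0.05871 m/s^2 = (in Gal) 1 Gal = 0.01 m/s^2, so 0.09536 Gal = 0.09536 * 0.01 = 0.0009536 m/s^2. 0.05871 m/s^2 is already in m/s^2. Sum: 0.0009536 + 0.05871 = 0.0596636 m/s^2. 1 Gal = 0.01 m/s^2, so 0.0596636 m/s^2 = 0.0596636 / 0.01 = 5.96636 Gal ≈ 5.966 Gal (4 s.f.). Final answer: 5.966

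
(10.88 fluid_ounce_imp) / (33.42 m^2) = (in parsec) 2.998e-22. Check: 1 fluid_ounce_imp = 2.8413063e-05 m^3, so 10.88 fluid_ounce_imp = 10.88 * 2.8413063e-05 = 0.00030913412 m^3. 33.42 m^2 is already in m^2. Combine: 0.00030913412 m^3 / 33.42 m^2 = 9.2499737e-06 m. 1 parsec = 3.0856776e+16 m, so 9.2499737e-06 m = 9.2499737e-06 / 3.0856776e+16 = 2.9977123e-22 parsec ≈ 2.998e-22 parsec (4 s.f.).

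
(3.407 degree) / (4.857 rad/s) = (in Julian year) 3.88e-10. Check: 1 degree = 0.017453293 rad, so 3.407 degree = 3.407 * 0.017453293 = 0.059463368 rad. 4.857 rad/s is already in rad/s. Combine: 0.059463368 rad / 4.857 rad/s = 0.012242818 s. 1 Julian year = 31557600 s, so 0.012242818 s = 0.012242818 / 31557600 = 3.879515e-10 Julian year ≈ 3.88e-10 Julian year (4 s.f.).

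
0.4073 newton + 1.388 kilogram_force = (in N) 0.4073 newton = 0.4073 N. 1 kilogram_force = 9.80665 N, so 1.388 kilogram_force = 1.388 * 9.80665 = 13.61163 N. Sum: 0.4073 + 13.61163 = 14.01893 N. Result: 14.01893 N ≈ 14.02 N (4 s.f.). Final answer: 14.02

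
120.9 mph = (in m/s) 1 mph = 0.44704 m/s, so 120.9 mph = 120.9 * 0.44704 = 54.047136 m/s. Result: 54.047136 m/s ≈ 54.05 m/s (4 s.f.). Final answer: 54.05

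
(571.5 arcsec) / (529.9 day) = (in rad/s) 6.052e-11. Check: 1 arcsec = 4.8481368e-06 rad, so 571.5 arcsec = 571.5 * 4.8481368e-06 = 0.0027707102 rad. 1 day = 86400 s, so 529.9 day = 529.9 * 86400 = 45783360 s. Combine: 0.0027707102 rad / 45783360 s = 6.0517843e-11 rad/s. Result: 6.0517843e-11 rad/s ≈ 6.052e-11 rad/s (4 s.f.).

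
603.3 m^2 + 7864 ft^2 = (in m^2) 1334. Check: 603.3 m^2 is already in m^2. 1 ft^2 = 0.09290304 m^2, so 7864 ft^2 = 7864 * 0.09290304 = 730.58951 m^2. Sum: 603.3 + 730.58951 = 1333.8895 m^2. Result: 1333.8895 m^2 ≈ 1334 m^2 (4 s.f.).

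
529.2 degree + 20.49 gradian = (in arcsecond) 1 degree = 0.017453293 rad, so 529.2 degree = 529.2 * 0.017453293 = 9.2362824 rad. 1 gradian = 0.015707963 rad, so 20.49 gradian = 20.49 * 0.015707963 = 0.32185617 rad. Sum: 9.2362824 + 0.32185617 = 9.5581386 rad. 1 arcsecond = 4.8481368e-06 rad, so 9.5581386 rad = 9.5581386 / 4.8481368e-06 = 1971507.6 arcsecond ≈ 1.972e+06 arcsecond (4 s.f.). Final answer: 1.972e+06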